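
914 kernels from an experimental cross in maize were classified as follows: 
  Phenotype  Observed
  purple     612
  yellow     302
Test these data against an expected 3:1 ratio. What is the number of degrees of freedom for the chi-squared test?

A goodness-of-fit test with 2 phenotype classes has df = 2 − 1 = 1.

1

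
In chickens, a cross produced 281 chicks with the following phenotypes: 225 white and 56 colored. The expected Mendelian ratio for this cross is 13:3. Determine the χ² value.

Expected counts for N = 281 under a 13:3 ratio (total parts = 16):
  white: 281 × 13/16 = 228.3125
  colored: 281 × 3/16 = 52.6875
χ² = Σ (O − E)² / E
  white: (225 − 228.3125)² / 228.3125 = 0.0481
  colored: (56 − 52.6875)² / 52.6875 = 0.2083
χ² = 0.0481 + 0.2083 = 0.2564 ≈ 0.256

0.256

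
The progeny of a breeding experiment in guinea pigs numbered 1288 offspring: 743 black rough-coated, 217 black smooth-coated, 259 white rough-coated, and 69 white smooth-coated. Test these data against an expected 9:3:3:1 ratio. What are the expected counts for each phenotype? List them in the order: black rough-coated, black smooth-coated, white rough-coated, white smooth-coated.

724.5, 241.5, 241.5, 80.5

Total ratio parts = 16. Expected numbers out of 1288:
  black rough-coated: 1288 × 9/16 = 724.5
  black smooth-coated: 1288 × 3/16 = 241.5
  white rough-coated: 1288 × 3/16 = 241.5
  white smooth-coated: 1288 × 1/16 = 80.5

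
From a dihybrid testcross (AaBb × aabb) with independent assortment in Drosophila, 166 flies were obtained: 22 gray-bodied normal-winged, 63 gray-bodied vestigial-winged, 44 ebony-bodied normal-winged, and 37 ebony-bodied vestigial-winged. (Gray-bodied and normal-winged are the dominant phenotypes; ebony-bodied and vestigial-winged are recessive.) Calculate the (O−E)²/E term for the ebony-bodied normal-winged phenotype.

A dihybrid testcross with independent assortment gives a 1:1:1:1 ratio.
Under the 1:1:1:1 hypothesis (Σ ratio = 4, N = 166):
  gray-bodied normal-winged: 166 × 1/4 = 41.5
  gray-bodied vestigial-winged: 166 × 1/4 = 41.5
  ebony-bodied normal-winged: 166 × 1/4 = 41.5
  ebony-bodied vestigial-winged: 166 × 1/4 = 41.5
Contribution of ebony-bodied normal-winged: (44 − 41.5)² / 41.5 = 0.1506

0.151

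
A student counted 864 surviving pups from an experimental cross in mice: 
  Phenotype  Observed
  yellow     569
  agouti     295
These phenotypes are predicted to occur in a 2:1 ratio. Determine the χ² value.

0.255

Expected counts for N = 864 under a 2:1 ratio (total parts = 3):
  yellow: 864 × 2/3 = 576
  agouti: 864 × 1/3 = 288
χ² = Σ (O − E)² / E
  yellow: (569 − 576)² / 576 = 0.0851
  agouti: (295 − 288)² / 288 = 0.1701
χ² = 0.0851 + 0.1701 = 0.2552 ≈ 0.255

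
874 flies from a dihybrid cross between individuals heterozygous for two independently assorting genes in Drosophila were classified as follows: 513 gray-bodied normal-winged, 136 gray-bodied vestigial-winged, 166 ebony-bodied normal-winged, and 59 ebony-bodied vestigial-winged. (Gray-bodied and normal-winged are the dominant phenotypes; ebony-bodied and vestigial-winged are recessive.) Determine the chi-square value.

6.049

A dihybrid F₂ with independent assortment and complete dominance at both loci gives a 9:3:3:1 phenotypic ratio.
Total ratio parts = 16. Expected numbers out of 874:
  gray-bodied normal-winged: 874 × 9/16 = 491.625
  gray-bodied vestigial-winged: 874 × 3/16 = 163.875
  ebony-bodied normal-winged: 874 × 3/16 = 163.875
  ebony-bodied vestigial-winged: 874 × 1/16 = 54.625
χ² = Σ (O − E)² / E
  gray-bodied normal-winged: (513 − 491.625)² / 491.625 = 0.9293
  gray-bodied vestigial-winged: (136 − 163.875)² / 163.875 = 4.7415
  ebony-bodied normal-winged: (166 − 163.875)² / 163.875 = 0.0276
  ebony-bodied vestigial-winged: (59 − 54.625)² / 54.625 = 0.3504
χ² = 0.9293 + 4.7415 + 0.0276 + 0.3504 = 6.0488 ≈ 6.049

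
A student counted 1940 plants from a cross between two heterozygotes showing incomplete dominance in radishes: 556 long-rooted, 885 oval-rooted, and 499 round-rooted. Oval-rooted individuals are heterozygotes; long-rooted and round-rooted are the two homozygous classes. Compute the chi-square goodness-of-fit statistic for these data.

With incomplete dominance, a heterozygote × heterozygote cross gives a 1:2:1 phenotypic ratio.
The 1:2:1 ratio has 4 parts, so with N = 1940 the expected counts are:
  long-rooted: 1940 × 1/4 = 485
  oval-rooted: 1940 × 2/4 = 970
  round-rooted: 1940 × 1/4 = 485
χ² = Σ (O − E)² / E
  long-rooted: (556 − 485)² / 485 = 10.3938
  oval-rooted: (885 − 970)² / 970 = 7.4485
  round-rooted: (499 − 485)² / 485 = 0.4041
χ² = 10.3938 + 7.4485 + 0.4041 = 18.2464 ≈ 18.246

18.246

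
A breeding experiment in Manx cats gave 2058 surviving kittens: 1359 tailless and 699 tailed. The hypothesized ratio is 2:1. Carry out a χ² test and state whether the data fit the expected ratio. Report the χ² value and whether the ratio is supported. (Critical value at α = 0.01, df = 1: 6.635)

Total ratio parts = 3. Expected numbers out of 2058:
  tailless: 2058 × 2/3 = 1372
  tailed: 2058 × 1/3 = 686
χ² = Σ (O − E)² / E
  tailless: (1359 − 1372)² / 1372 = 0.1232
  tailed: (699 − 686)² / 686 = 0.2464
χ² = 0.1232 + 0.2464 = 0.3696 ≈ 0.370
Degrees of freedom = 2 − 1 = 1; critical value at α = 0.01 is 6.635.
Since 0.370 < 6.635, we fail to reject the null hypothesis — the data are consistent with the 2:1 ratio.

0.370; consistent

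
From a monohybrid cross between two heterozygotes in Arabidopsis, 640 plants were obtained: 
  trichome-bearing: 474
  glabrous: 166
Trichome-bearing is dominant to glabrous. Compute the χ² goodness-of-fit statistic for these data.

0.300

For a monohybrid cross between heterozygotes with complete dominance, the expected phenotypic ratio is 3:1.
Total ratio parts = 4. Expected numbers out of 640:
  trichome-bearing: 640 × 3/4 = 480
  glabrous: 640 × 1/4 = 160
χ² = Σ (O − E)² / E
  trichome-bearing: (474 − 480)² / 480 = 0.0750
  glabrous: (166 − 160)² / 160 = 0.2250
χ² = 0.0750 + 0.2250 = 0.300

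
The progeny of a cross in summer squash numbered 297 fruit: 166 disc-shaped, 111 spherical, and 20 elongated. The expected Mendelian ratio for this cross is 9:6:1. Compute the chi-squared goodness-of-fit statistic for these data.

Expected counts for N = 297 under a 9:6:1 ratio (total parts = 16):
  disc-shaped: 297 × 9/16 = 167.0625
  spherical: 297 × 6/16 = 111.375
  elongated: 297 × 1/16 = 18.5625
χ² = Σ (O − E)² / E
  disc-shaped: (166 − 167.0625)² / 167.0625 = 0.0068
  spherical: (111 − 111.375)² / 111.375 = 0.0013
  elongated: (20 − 18.5625)² / 18.5625 = 0.1113
χ² = 0.0068 + 0.0013 + 0.1113 = 0.1194 ≈ 0.119

0.119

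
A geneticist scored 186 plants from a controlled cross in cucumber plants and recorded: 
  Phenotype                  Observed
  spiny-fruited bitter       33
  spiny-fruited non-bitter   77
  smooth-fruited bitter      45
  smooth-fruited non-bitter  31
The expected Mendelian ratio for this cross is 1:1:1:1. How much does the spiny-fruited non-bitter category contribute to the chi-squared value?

Under the 1:1:1:1 hypothesis (Σ ratio = 4, N = 186):
  spiny-fruited bitter: 186 × 1/4 = 46.5
  spiny-fruited non-bitter: 186 × 1/4 = 46.5
  smooth-fruited bitter: 186 × 1/4 = 46.5
  smooth-fruited non-bitter: 186 × 1/4 = 46.5
Contribution of spiny-fruited non-bitter: (77 − 46.5)² / 46.5 = 20.0054

20.005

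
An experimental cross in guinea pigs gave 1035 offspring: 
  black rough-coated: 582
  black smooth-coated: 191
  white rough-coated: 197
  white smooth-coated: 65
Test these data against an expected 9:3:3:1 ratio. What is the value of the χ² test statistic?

Expected counts for N = 1035 under a 9:3:3:1 ratio (total parts = 16):
  black rough-coated: 1035 × 9/16 = 582.1875
  black smooth-coated: 1035 × 3/16 = 194.0625
  white rough-coated: 1035 × 3/16 = 194.0625
  white smooth-coated: 1035 × 1/16 = 64.6875
χ² = Σ (O − E)² / E
  black rough-coated: (582 − 582.1875)² / 582.1875 = 0.0001
  black smooth-coated: (191 − 194.0625)² / 194.0625 = 0.0483
  white rough-coated: (197 − 194.0625)² / 194.0625 = 0.0445
  white smooth-coated: (65 − 64.6875)² / 64.6875 = 0.0015
χ² = 0.0001 + 0.0483 + 0.0445 + 0.0015 = 0.0944 ≈ 0.094

0.094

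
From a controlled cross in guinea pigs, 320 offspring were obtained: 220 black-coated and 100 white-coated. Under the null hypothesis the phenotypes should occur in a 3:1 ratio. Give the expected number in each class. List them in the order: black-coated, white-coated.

Total ratio parts = 4. Expected numbers out of 320:
  black-coated: 320 × 3/4 = 240
  white-coated: 320 × 1/4 = 80

240, 80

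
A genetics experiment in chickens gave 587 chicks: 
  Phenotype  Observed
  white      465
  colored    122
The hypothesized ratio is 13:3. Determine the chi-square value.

Expected counts for N = 587 under a 13:3 ratio (total parts = 16):
  white: 587 × 13/16 = 476.9375
  colored: 587 × 3/16 = 110.0625
χ² = Σ (O − E)² / E
  white: (465 − 476.9375)² / 476.9375 = 0.2988
  colored: (122 − 110.0625)² / 110.0625 = 1.2948
χ² = 0.2988 + 1.2948 = 1.5936 ≈ 1.594

1.594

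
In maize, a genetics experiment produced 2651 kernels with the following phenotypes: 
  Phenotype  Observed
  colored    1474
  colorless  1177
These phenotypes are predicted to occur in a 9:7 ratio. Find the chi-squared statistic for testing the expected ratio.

0.453

Total ratio parts = 16. Expected numbers out of 2651:
  colored: 2651 × 9/16 = 1491.1875
  colorless: 2651 × 7/16 = 1159.8125
χ² = Σ (O − E)² / E
  colored: (1474 − 1491.1875)² / 1491.1875 = 0.1981
  colorless: (1177 − 1159.8125)² / 1159.8125 = 0.2547
χ² = 0.1981 + 0.2547 = 0.4528 ≈ 0.453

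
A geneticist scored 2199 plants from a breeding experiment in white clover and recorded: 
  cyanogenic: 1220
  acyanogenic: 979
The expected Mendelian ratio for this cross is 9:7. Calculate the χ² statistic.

Under the 9:7 hypothesis (Σ ratio = 16, N = 2199):
  cyanogenic: 2199 × 9/16 = 1236.9375
  acyanogenic: 2199 × 7/16 = 962.0625
χ² = Σ (O − E)² / E
  cyanogenic: (1220 − 1236.9375)² / 1236.9375 = 0.2319
  acyanogenic: (979 − 962.0625)² / 962.0625 = 0.2982
χ² = 0.2319 + 0.2982 = 0.5301 ≈ 0.530

0.530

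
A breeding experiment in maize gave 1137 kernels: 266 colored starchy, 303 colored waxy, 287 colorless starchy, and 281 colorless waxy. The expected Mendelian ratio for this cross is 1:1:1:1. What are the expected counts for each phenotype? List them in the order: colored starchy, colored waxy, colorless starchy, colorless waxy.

284.25, 284.25, 284.25, 284.25

Expected counts for N = 1137 under a 1:1:1:1 ratio (total parts = 4):
  colored starchy: 1137 × 1/4 = 284.25
  colored waxy: 1137 × 1/4 = 284.25
  colorless starchy: 1137 × 1/4 = 284.25
  colorless waxy: 1137 × 1/4 = 284.25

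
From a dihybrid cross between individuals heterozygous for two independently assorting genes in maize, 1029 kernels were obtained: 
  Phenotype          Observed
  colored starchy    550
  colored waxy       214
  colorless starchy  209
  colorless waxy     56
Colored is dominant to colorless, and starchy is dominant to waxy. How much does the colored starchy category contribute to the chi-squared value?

A dihybrid F₂ with independent assortment and complete dominance at both loci gives a 9:3:3:1 phenotypic ratio.
Total ratio parts = 16. Expected numbers out of 1029:
  colored starchy: 1029 × 9/16 = 578.8125
  colored waxy: 1029 × 3/16 = 192.9375
  colorless starchy: 1029 × 3/16 = 192.9375
  colorless waxy: 1029 × 1/16 = 64.3125
Contribution of colored starchy: (550 − 578.8125)² / 578.8125 = 1.4342

1.434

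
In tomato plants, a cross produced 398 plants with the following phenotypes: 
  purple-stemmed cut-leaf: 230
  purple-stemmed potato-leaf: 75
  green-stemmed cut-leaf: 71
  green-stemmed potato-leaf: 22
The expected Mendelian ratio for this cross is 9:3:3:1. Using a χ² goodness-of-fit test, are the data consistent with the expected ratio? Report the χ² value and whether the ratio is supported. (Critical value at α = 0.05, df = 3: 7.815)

Expected counts for N = 398 under a 9:3:3:1 ratio (total parts = 16):
  purple-stemmed cut-leaf: 398 × 9/16 = 223.875
  purple-stemmed potato-leaf: 398 × 3/16 = 74.625
  green-stemmed cut-leaf: 398 × 3/16 = 74.625
  green-stemmed potato-leaf: 398 × 1/16 = 24.875
χ² = Σ (O − E)² / E
  purple-stemmed cut-leaf: (230 − 223.875)² / 223.875 = 0.1676
  purple-stemmed potato-leaf: (75 − 74.625)² / 74.625 = 0.0019
  green-stemmed cut-leaf: (71 − 74.625)² / 74.625 = 0.1761
  green-stemmed potato-leaf: (22 − 24.875)² / 24.875 = 0.3323
χ² = 0.1676 + 0.0019 + 0.1761 + 0.3323 = 0.6779 ≈ 0.678
Degrees of freedom = 4 − 1 = 3; critical value at α = 0.05 is 7.815.
Since 0.678 < 7.815, we fail to reject the null hypothesis — the data are consistent with the 9:3:3:1 ratio.

0.678; consistent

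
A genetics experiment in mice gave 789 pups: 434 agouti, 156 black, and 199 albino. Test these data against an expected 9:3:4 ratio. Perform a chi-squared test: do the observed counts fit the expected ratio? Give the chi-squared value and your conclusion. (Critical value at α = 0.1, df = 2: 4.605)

Under the 9:3:4 hypothesis (Σ ratio = 16, N = 789):
  agouti: 789 × 9/16 = 443.8125
  black: 789 × 3/16 = 147.9375
  albino: 789 × 4/16 = 197.25
χ² = Σ (O − E)² / E
  agouti: (434 − 443.8125)² / 443.8125 = 0.2170
  black: (156 − 147.9375)² / 147.9375 = 0.4394
  albino: (199 − 197.25)² / 197.25 = 0.0155
χ² = 0.2170 + 0.4394 + 0.0155 = 0.6719 ≈ 0.672
Degrees of freedom = 3 − 1 = 2; critical value at α = 0.1 is 4.605.
Since 0.672 < 4.605, we fail to reject the null hypothesis — the data are consistent with the 9:3:4 ratio.

0.672; consistent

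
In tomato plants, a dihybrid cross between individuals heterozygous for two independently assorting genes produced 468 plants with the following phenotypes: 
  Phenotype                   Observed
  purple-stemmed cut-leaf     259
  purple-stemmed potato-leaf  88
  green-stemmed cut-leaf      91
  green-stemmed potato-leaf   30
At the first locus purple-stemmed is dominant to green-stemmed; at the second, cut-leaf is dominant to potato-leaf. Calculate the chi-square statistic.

A dihybrid F₂ with independent assortment and complete dominance at both loci gives a 9:3:3:1 phenotypic ratio.
Total ratio parts = 16. Expected numbers out of 468:
  purple-stemmed cut-leaf: 468 × 9/16 = 263.25
  purple-stemmed potato-leaf: 468 × 3/16 = 87.75
  green-stemmed cut-leaf: 468 × 3/16 = 87.75
  green-stemmed potato-leaf: 468 × 1/16 = 29.25
χ² = Σ (O − E)² / E
  purple-stemmed cut-leaf: (259 − 263.25)² / 263.25 = 0.0686
  purple-stemmed potato-leaf: (88 − 87.75)² / 87.75 = 0.0007
  green-stemmed cut-leaf: (91 − 87.75)² / 87.75 = 0.1204
  green-stemmed potato-leaf: (30 − 29.25)² / 29.25 = 0.0192
χ² = 0.0686 + 0.0007 + 0.1204 + 0.0192 = 0.2089 ≈ 0.209

0.209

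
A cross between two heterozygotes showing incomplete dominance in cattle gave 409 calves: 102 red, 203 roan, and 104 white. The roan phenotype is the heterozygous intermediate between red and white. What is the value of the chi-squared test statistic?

With incomplete dominance, a heterozygote × heterozygote cross gives a 1:2:1 phenotypic ratio.
The 1:2:1 ratio has 4 parts, so with N = 409 the expected counts are:
  red: 409 × 1/4 = 102.25
  roan: 409 × 2/4 = 204.5
  white: 409 × 1/4 = 102.25
χ² = Σ (O − E)² / E
  red: (102 − 102.25)² / 102.25 = 0.0006
  roan: (203 − 204.5)² / 204.5 = 0.0110
  white: (104 − 102.25)² / 102.25 = 0.0300
χ² = 0.0006 + 0.0110 + 0.0300 = 0.0416 ≈ 0.042

0.042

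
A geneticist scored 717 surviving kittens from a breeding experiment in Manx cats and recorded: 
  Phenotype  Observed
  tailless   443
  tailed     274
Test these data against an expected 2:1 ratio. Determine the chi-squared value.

7.688

The 2:1 ratio has 3 parts, so with N = 717 the expected counts are:
  tailless: 717 × 2/3 = 478
  tailed: 717 × 1/3 = 239
χ² = Σ (O − E)² / E
  tailless: (443 − 478)² / 478 = 2.5628
  tailed: (274 − 239)² / 239 = 5.1255
χ² = 2.5628 + 5.1255 = 7.6883 ≈ 7.688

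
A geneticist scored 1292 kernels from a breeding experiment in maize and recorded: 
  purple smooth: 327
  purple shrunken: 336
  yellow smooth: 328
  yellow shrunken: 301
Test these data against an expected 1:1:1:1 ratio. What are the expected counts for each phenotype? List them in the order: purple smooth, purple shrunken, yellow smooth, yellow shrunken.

323, 323, 323, 323

The 1:1:1:1 ratio has 4 parts, so with N = 1292 the expected counts are:
  purple smooth: 1292 × 1/4 = 323
  purple shrunken: 1292 × 1/4 = 323
  yellow smooth: 1292 × 1/4 = 323
  yellow shrunken: 1292 × 1/4 = 323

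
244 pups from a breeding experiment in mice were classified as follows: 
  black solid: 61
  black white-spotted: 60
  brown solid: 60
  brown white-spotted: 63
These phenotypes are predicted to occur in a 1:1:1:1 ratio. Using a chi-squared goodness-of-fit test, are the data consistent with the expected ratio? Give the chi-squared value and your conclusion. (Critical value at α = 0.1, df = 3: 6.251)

0.098; consistent

Expected counts for N = 244 under a 1:1:1:1 ratio (total parts = 4):
  black solid: 244 × 1/4 = 61
  black white-spotted: 244 × 1/4 = 61
  brown solid: 244 × 1/4 = 61
  brown white-spotted: 244 × 1/4 = 61
χ² = Σ (O − E)² / E
  black solid: (61 − 61)² / 61 = 0.0000
  black white-spotted: (60 − 61)² / 61 = 0.0164
  brown solid: (60 − 61)² / 61 = 0.0164
  brown white-spotted: (63 − 61)² / 61 = 0.0656
χ² = 0.0000 + 0.0164 + 0.0164 + 0.0656 = 0.0984 ≈ 0.098
Degrees of freedom = 4 − 1 = 3; critical value at α = 0.1 is 6.251.
Since 0.098 < 6.251, we fail to reject the null hypothesis — the data are consistent with the 1:1:1:1 ratio.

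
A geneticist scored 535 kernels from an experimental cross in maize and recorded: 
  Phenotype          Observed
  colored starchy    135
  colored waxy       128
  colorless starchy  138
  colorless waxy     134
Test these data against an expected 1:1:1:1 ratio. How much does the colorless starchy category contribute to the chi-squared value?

0.135

Total ratio parts = 4. Expected numbers out of 535:
  colored starchy: 535 × 1/4 = 133.75
  colored waxy: 535 × 1/4 = 133.75
  colorless starchy: 535 × 1/4 = 133.75
  colorless waxy: 535 × 1/4 = 133.75
Contribution of colorless starchy: (138 − 133.75)² / 133.75 = 0.1350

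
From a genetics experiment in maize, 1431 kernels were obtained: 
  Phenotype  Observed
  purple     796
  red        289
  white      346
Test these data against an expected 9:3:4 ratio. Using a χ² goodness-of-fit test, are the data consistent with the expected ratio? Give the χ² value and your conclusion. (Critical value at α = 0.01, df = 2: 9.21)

The 9:3:4 ratio has 16 parts, so with N = 1431 the expected counts are:
  purple: 1431 × 9/16 = 804.9375
  red: 1431 × 3/16 = 268.3125
  white: 1431 × 4/16 = 357.75
χ² = Σ (O − E)² / E
  purple: (796 − 804.9375)² / 804.9375 = 0.0992
  red: (289 − 268.3125)² / 268.3125 = 1.5951
  white: (346 − 357.75)² / 357.75 = 0.3859
χ² = 0.0992 + 1.5951 + 0.3859 = 2.0802 ≈ 2.080
Degrees of freedom = 3 − 1 = 2; critical value at α = 0.01 is 9.21.
Since 2.080 < 9.21, we fail to reject the null hypothesis — the data are consistent with the 9:3:4 ratio.

2.080; consistent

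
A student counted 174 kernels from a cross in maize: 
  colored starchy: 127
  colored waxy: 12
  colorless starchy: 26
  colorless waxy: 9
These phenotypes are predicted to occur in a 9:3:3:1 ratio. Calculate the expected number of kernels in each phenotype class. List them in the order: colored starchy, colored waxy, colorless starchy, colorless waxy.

Expected counts for N = 174 under a 9:3:3:1 ratio (total parts = 16):
  colored starchy: 174 × 9/16 = 97.875
  colored waxy: 174 × 3/16 = 32.625
  colorless starchy: 174 × 3/16 = 32.625
  colorless waxy: 174 × 1/16 = 10.875

97.875, 32.625, 32.625, 10.875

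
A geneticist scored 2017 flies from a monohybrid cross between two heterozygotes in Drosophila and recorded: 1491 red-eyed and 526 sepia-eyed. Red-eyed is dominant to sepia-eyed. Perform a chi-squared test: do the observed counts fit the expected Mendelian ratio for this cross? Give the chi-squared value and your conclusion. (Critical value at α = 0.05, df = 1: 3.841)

For a monohybrid cross between heterozygotes with complete dominance, the expected phenotypic ratio is 3:1.
The 3:1 ratio has 4 parts, so with N = 2017 the expected counts are:
  red-eyed: 2017 × 3/4 = 1512.75
  sepia-eyed: 2017 × 1/4 = 504.25
χ² = Σ (O − E)² / E
  red-eyed: (1491 − 1512.75)² / 1512.75 = 0.3127
  sepia-eyed: (526 − 504.25)² / 504.25 = 0.9382
χ² = 0.3127 + 0.9382 = 1.2509 ≈ 1.251
Degrees of freedom = 2 − 1 = 1; critical value at α = 0.05 is 3.841.
Since 1.251 < 3.841, we fail to reject the null hypothesis — the data are consistent with the 3:1 ratio.

1.251; consistent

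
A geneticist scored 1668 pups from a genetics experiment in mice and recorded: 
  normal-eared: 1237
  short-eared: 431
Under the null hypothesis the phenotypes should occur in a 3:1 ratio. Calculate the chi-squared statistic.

0.627

Expected counts for N = 1668 under a 3:1 ratio (total parts = 4):
  normal-eared: 1668 × 3/4 = 1251
  short-eared: 1668 × 1/4 = 417
χ² = Σ (O − E)² / E
  normal-eared: (1237 − 1251)² / 1251 = 0.1567
  short-eared: (431 − 417)² / 417 = 0.4700
χ² = 0.1567 + 0.4700 = 0.6267 ≈ 0.627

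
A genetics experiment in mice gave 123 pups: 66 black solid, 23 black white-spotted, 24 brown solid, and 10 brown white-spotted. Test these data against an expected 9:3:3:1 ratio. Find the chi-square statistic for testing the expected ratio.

0.881

Total ratio parts = 16. Expected numbers out of 123:
  black solid: 123 × 9/16 = 69.1875
  black white-spotted: 123 × 3/16 = 23.0625
  brown solid: 123 × 3/16 = 23.0625
  brown white-spotted: 123 × 1/16 = 7.6875
χ² = Σ (O − E)² / E
  black solid: (66 − 69.1875)² / 69.1875 = 0.1468
  black white-spotted: (23 − 23.0625)² / 23.0625 = 0.0002
  brown solid: (24 − 23.0625)² / 23.0625 = 0.0381
  brown white-spotted: (10 − 7.6875)² / 7.6875 = 0.6956
χ² = 0.1468 + 0.0002 + 0.0381 + 0.6956 = 0.8807 ≈ 0.881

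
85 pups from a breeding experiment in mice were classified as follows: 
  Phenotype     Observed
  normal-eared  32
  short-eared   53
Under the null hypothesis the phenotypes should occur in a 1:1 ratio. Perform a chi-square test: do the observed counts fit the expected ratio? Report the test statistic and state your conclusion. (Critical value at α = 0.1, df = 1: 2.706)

Total ratio parts = 2. Expected numbers out of 85:
  normal-eared: 85 × 1/2 = 42.5
  short-eared: 85 × 1/2 = 42.5
χ² = Σ (O − E)² / E
  normal-eared: (32 − 42.5)² / 42.5 = 2.5941
  short-eared: (53 − 42.5)² / 42.5 = 2.5941
χ² = 2.5941 + 2.5941 = 5.1882 ≈ 5.188
Degrees of freedom = 2 − 1 = 1; critical value at α = 0.1 is 2.706.
Since 5.188 > 2.706, we reject the null hypothesis — the data do not fit the 1:1 ratio.

5.188; not consistent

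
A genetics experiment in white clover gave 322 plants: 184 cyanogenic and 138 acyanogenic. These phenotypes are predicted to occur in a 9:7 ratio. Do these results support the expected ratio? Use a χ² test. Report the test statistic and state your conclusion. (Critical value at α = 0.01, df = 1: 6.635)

0.104; consistent

Under the 9:7 hypothesis (Σ ratio = 16, N = 322):
  cyanogenic: 322 × 9/16 = 181.125
  acyanogenic: 322 × 7/16 = 140.875
χ² = Σ (O − E)² / E
  cyanogenic: (184 − 181.125)² / 181.125 = 0.0456
  acyanogenic: (138 − 140.875)² / 140.875 = 0.0587
χ² = 0.0456 + 0.0587 = 0.1043 ≈ 0.104
Degrees of freedom = 2 − 1 = 1; critical value at α = 0.01 is 6.635.
Since 0.104 < 6.635, we fail to reject the null hypothesis — the data are consistent with the 9:7 ratio.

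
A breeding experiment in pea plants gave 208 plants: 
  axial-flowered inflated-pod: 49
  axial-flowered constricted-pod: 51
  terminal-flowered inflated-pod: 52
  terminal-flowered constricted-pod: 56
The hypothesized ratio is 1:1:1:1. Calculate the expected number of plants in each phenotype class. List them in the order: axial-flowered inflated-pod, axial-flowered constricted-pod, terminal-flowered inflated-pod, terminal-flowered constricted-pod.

52, 52, 52, 52

Expected counts for N = 208 under a 1:1:1:1 ratio (total parts = 4):
  axial-flowered inflated-pod: 208 × 1/4 = 52
  axial-flowered constricted-pod: 208 × 1/4 = 52
  terminal-flowered inflated-pod: 208 × 1/4 = 52
  terminal-flowered constricted-pod: 208 × 1/4 = 52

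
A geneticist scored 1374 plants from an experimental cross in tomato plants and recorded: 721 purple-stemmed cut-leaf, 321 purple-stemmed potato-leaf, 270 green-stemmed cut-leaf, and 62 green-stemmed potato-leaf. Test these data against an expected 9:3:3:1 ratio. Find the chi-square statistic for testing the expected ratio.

Expected counts for N = 1374 under a 9:3:3:1 ratio (total parts = 16):
  purple-stemmed cut-leaf: 1374 × 9/16 = 772.875
  purple-stemmed potato-leaf: 1374 × 3/16 = 257.625
  green-stemmed cut-leaf: 1374 × 3/16 = 257.625
  green-stemmed potato-leaf: 1374 × 1/16 = 85.875
χ² = Σ (O − E)² / E
  purple-stemmed cut-leaf: (721 − 772.875)² / 772.875 = 3.4818
  purple-stemmed potato-leaf: (321 − 257.625)² / 257.625 = 15.5901
  green-stemmed cut-leaf: (270 − 257.625)² / 257.625 = 0.5944
  green-stemmed potato-leaf: (62 − 85.875)² / 85.875 = 6.6377
χ² = 3.4818 + 15.5901 + 0.5944 + 6.6377 = 26.304

26.304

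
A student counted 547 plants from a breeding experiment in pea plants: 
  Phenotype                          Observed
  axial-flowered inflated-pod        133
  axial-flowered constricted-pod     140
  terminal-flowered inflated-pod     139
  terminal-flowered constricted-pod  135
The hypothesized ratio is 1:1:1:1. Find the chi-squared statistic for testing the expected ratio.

Expected counts for N = 547 under a 1:1:1:1 ratio (total parts = 4):
  axial-flowered inflated-pod: 547 × 1/4 = 136.75
  axial-flowered constricted-pod: 547 × 1/4 = 136.75
  terminal-flowered inflated-pod: 547 × 1/4 = 136.75
  terminal-flowered constricted-pod: 547 × 1/4 = 136.75
χ² = Σ (O − E)² / E
  axial-flowered inflated-pod: (133 − 136.75)² / 136.75 = 0.1028
  axial-flowered constricted-pod: (140 − 136.75)² / 136.75 = 0.0772
  terminal-flowered inflated-pod: (139 − 136.75)² / 136.75 = 0.0370
  terminal-flowered constricted-pod: (135 − 136.75)² / 136.75 = 0.0224
χ² = 0.1028 + 0.0772 + 0.0370 + 0.0224 = 0.2394 ≈ 0.239

0.239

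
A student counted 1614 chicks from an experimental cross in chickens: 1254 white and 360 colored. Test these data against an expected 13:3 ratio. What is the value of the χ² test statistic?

13.388

Under the 13:3 hypothesis (Σ ratio = 16, N = 1614):
  white: 1614 × 13/16 = 1311.375
  colored: 1614 × 3/16 = 302.625
χ² = Σ (O − E)² / E
  white: (1254 − 1311.375)² / 1311.375 = 2.5103
  colored: (360 − 302.625)² / 302.625 = 10.8778
χ² = 2.5103 + 10.8778 = 13.3881 ≈ 13.388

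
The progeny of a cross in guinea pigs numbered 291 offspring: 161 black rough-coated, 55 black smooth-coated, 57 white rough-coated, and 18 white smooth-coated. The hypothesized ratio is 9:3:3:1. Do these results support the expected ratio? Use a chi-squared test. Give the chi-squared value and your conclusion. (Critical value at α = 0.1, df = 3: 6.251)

0.158; consistent

Expected counts for N = 291 under a 9:3:3:1 ratio (total parts = 16):
  black rough-coated: 291 × 9/16 = 163.6875
  black smooth-coated: 291 × 3/16 = 54.5625
  white rough-coated: 291 × 3/16 = 54.5625
  white smooth-coated: 291 × 1/16 = 18.1875
χ² = Σ (O − E)² / E
  black rough-coated: (161 − 163.6875)² / 163.6875 = 0.0441
  black smooth-coated: (55 − 54.5625)² / 54.5625 = 0.0035
  white rough-coated: (57 − 54.5625)² / 54.5625 = 0.1089
  white smooth-coated: (18 − 18.1875)² / 18.1875 = 0.0019
χ² = 0.0441 + 0.0035 + 0.1089 + 0.0019 = 0.1584 ≈ 0.158
Degrees of freedom = 4 − 1 = 3; critical value at α = 0.1 is 6.251.
Since 0.158 < 6.251, we fail to reject the null hypothesis — the data are consistent with the 9:3:3:1 ratio.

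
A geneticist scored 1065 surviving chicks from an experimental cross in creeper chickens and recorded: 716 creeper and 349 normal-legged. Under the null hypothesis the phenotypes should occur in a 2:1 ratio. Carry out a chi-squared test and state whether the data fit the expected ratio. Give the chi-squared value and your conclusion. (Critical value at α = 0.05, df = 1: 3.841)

0.152; consistent

Total ratio parts = 3. Expected numbers out of 1065:
  creeper: 1065 × 2/3 = 710
  normal-legged: 1065 × 1/3 = 355
χ² = Σ (O − E)² / E
  creeper: (716 − 710)² / 710 = 0.0507
  normal-legged: (349 − 355)² / 355 = 0.1014
χ² = 0.0507 + 0.1014 = 0.1521 ≈ 0.152
Degrees of freedom = 2 − 1 = 1; critical value at α = 0.05 is 3.841.
Since 0.152 < 3.841, we fail to reject the null hypothesis — the data are consistent with the 2:1 ratio.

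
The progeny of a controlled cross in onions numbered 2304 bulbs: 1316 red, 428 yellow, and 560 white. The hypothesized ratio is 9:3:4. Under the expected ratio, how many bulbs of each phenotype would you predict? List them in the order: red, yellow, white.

Expected counts for N = 2304 under a 9:3:4 ratio (total parts = 16):
  red: 2304 × 9/16 = 1296
  yellow: 2304 × 3/16 = 432
  white: 2304 × 4/16 = 576

1296, 432, 576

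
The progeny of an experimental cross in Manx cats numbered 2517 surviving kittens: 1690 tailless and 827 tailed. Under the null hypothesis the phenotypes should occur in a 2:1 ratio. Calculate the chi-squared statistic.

0.257

Expected counts for N = 2517 under a 2:1 ratio (total parts = 3):
  tailless: 2517 × 2/3 = 1678
  tailed: 2517 × 1/3 = 839
χ² = Σ (O − E)² / E
  tailless: (1690 − 1678)² / 1678 = 0.0858
  tailed: (827 − 839)² / 839 = 0.1716
χ² = 0.0858 + 0.1716 = 0.2574 ≈ 0.257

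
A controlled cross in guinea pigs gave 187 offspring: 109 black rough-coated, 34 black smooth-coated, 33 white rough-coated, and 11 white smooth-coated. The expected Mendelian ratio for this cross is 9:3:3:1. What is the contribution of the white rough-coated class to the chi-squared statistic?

Expected counts for N = 187 under a 9:3:3:1 ratio (total parts = 16):
  black rough-coated: 187 × 9/16 = 105.1875
  black smooth-coated: 187 × 3/16 = 35.0625
  white rough-coated: 187 × 3/16 = 35.0625
  white smooth-coated: 187 × 1/16 = 11.6875
Contribution of white rough-coated: (33 − 35.0625)² / 35.0625 = 0.1213

0.121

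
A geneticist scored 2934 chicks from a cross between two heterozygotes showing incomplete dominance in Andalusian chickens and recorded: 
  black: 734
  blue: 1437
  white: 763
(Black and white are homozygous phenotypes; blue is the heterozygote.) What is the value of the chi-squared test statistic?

With incomplete dominance, a heterozygote × heterozygote cross gives a 1:2:1 phenotypic ratio.
Under the 1:2:1 hypothesis (Σ ratio = 4, N = 2934):
  black: 2934 × 1/4 = 733.5
  blue: 2934 × 2/4 = 1467
  white: 2934 × 1/4 = 733.5
χ² = Σ (O − E)² / E
  black: (734 − 733.5)² / 733.5 = 0.0003
  blue: (1437 − 1467)² / 1467 = 0.6135
  white: (763 − 733.5)² / 733.5 = 1.1864
χ² = 0.0003 + 0.6135 + 1.1864 = 1.8002 ≈ 1.800

1.800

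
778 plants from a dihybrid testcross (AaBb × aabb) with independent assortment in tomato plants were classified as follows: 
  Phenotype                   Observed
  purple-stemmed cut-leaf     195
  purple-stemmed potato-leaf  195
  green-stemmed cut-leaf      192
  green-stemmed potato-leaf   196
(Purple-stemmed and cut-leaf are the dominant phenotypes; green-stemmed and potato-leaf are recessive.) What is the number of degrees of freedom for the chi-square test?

A dihybrid testcross with independent assortment gives a 1:1:1:1 ratio.
A goodness-of-fit test with 4 phenotype classes has df = 4 − 1 = 3.

3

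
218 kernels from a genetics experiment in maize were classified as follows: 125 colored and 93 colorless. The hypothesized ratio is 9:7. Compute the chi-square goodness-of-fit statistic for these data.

The 9:7 ratio has 16 parts, so with N = 218 the expected counts are:
  colored: 218 × 9/16 = 122.625
  colorless: 218 × 7/16 = 95.375
χ² = Σ (O − E)² / E
  colored: (125 − 122.625)² / 122.625 = 0.0460
  colorless: (93 − 95.375)² / 95.375 = 0.0591
χ² = 0.0460 + 0.0591 = 0.1051 ≈ 0.105

0.105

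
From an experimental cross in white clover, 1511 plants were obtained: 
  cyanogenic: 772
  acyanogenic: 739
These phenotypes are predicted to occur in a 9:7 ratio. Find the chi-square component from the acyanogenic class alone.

9.189

Under the 9:7 hypothesis (Σ ratio = 16, N = 1511):
  cyanogenic: 1511 × 9/16 = 849.9375
  acyanogenic: 1511 × 7/16 = 661.0625
Contribution of acyanogenic: (739 − 661.0625)² / 661.0625 = 9.1886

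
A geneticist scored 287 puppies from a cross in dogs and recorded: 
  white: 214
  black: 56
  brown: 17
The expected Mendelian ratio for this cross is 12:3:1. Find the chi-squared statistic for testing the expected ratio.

The 12:3:1 ratio has 16 parts, so with N = 287 the expected counts are:
  white: 287 × 12/16 = 215.25
  black: 287 × 3/16 = 53.8125
  brown: 287 × 1/16 = 17.9375
χ² = Σ (O − E)² / E
  white: (214 − 215.25)² / 215.25 = 0.0073
  black: (56 − 53.8125)² / 53.8125 = 0.0889
  brown: (17 − 17.9375)² / 17.9375 = 0.0490
χ² = 0.0073 + 0.0889 + 0.0490 = 0.1452 ≈ 0.145

0.145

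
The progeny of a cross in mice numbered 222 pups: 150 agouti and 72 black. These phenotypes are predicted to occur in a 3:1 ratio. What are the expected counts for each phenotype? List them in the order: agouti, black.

Expected counts for N = 222 under a 3:1 ratio (total parts = 4):
  agouti: 222 × 3/4 = 166.5
  black: 222 × 1/4 = 55.5

166.5, 55.5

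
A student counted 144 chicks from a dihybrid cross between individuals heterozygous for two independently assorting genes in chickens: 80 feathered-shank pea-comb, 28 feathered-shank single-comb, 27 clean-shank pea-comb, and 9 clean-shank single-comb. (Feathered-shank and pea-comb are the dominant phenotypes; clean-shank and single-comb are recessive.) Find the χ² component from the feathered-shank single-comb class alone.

0.037

A dihybrid F₂ with independent assortment and complete dominance at both loci gives a 9:3:3:1 phenotypic ratio.
The 9:3:3:1 ratio has 16 parts, so with N = 144 the expected counts are:
  feathered-shank pea-comb: 144 × 9/16 = 81
  feathered-shank single-comb: 144 × 3/16 = 27
  clean-shank pea-comb: 144 × 3/16 = 27
  clean-shank single-comb: 144 × 1/16 = 9
Contribution of feathered-shank single-comb: (28 − 27)² / 27 = 0.0370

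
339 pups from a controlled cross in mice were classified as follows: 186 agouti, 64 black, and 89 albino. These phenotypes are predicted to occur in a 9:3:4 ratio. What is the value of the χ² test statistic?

0.331

Total ratio parts = 16. Expected numbers out of 339:
  agouti: 339 × 9/16 = 190.6875
  black: 339 × 3/16 = 63.5625
  albino: 339 × 4/16 = 84.75
χ² = Σ (O − E)² / E
  agouti: (186 − 190.6875)² / 190.6875 = 0.1152
  black: (64 − 63.5625)² / 63.5625 = 0.0030
  albino: (89 − 84.75)² / 84.75 = 0.2131
χ² = 0.1152 + 0.0030 + 0.2131 = 0.3313 ≈ 0.331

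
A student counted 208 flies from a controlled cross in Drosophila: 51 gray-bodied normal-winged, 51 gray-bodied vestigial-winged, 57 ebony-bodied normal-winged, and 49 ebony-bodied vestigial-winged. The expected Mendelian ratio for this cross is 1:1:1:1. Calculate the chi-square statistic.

Expected counts for N = 208 under a 1:1:1:1 ratio (total parts = 4):
  gray-bodied normal-winged: 208 × 1/4 = 52
  gray-bodied vestigial-winged: 208 × 1/4 = 52
  ebony-bodied normal-winged: 208 × 1/4 = 52
  ebony-bodied vestigial-winged: 208 × 1/4 = 52
χ² = Σ (O − E)² / E
  gray-bodied normal-winged: (51 − 52)² / 52 = 0.0192
  gray-bodied vestigial-winged: (51 − 52)² / 52 = 0.0192
  ebony-bodied normal-winged: (57 − 52)² / 52 = 0.4808
  ebony-bodied vestigial-winged: (49 − 52)² / 52 = 0.1731
χ² = 0.0192 + 0.0192 + 0.4808 + 0.1731 = 0.6923 ≈ 0.692

0.692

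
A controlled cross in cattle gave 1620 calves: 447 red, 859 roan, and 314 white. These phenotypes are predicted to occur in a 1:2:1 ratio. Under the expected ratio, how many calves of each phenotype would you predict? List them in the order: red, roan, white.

405, 810, 405

Under the 1:2:1 hypothesis (Σ ratio = 4, N = 1620):
  red: 1620 × 1/4 = 405
  roan: 1620 × 2/4 = 810
  white: 1620 × 1/4 = 405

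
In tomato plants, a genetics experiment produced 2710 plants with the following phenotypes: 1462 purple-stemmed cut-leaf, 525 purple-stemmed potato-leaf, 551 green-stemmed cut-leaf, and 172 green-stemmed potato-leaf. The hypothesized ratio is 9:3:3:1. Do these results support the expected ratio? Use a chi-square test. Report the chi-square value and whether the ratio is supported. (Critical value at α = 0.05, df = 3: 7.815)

6.771; consistent

The 9:3:3:1 ratio has 16 parts, so with N = 2710 the expected counts are:
  purple-stemmed cut-leaf: 2710 × 9/16 = 1524.375
  purple-stemmed potato-leaf: 2710 × 3/16 = 508.125
  green-stemmed cut-leaf: 2710 × 3/16 = 508.125
  green-stemmed potato-leaf: 2710 × 1/16 = 169.375
χ² = Σ (O − E)² / E
  purple-stemmed cut-leaf: (1462 − 1524.375)² / 1524.375 = 2.5523
  purple-stemmed potato-leaf: (525 − 508.125)² / 508.125 = 0.5604
  green-stemmed cut-leaf: (551 − 508.125)² / 508.125 = 3.6177
  green-stemmed potato-leaf: (172 − 169.375)² / 169.375 = 0.0407
χ² = 2.5523 + 0.5604 + 3.6177 + 0.0407 = 6.7711 ≈ 6.771
Degrees of freedom = 4 − 1 = 3; critical value at α = 0.05 is 7.815.
Since 6.771 < 7.815, we fail to reject the null hypothesis — the data are consistent with the 9:3:3:1 ratio.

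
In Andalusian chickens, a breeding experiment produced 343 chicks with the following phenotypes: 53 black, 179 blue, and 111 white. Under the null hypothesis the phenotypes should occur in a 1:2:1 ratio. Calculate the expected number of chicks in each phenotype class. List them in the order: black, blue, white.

85.75, 171.5, 85.75

Expected counts for N = 343 under a 1:2:1 ratio (total parts = 4):
  black: 343 × 1/4 = 85.75
  blue: 343 × 2/4 = 171.5
  white: 343 × 1/4 = 85.75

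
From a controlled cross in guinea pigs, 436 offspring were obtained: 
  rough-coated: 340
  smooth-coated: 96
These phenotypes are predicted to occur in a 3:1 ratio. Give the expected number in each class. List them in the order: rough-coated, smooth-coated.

327, 109

The 3:1 ratio has 4 parts, so with N = 436 the expected counts are:
  rough-coated: 436 × 3/4 = 327
  smooth-coated: 436 × 1/4 = 109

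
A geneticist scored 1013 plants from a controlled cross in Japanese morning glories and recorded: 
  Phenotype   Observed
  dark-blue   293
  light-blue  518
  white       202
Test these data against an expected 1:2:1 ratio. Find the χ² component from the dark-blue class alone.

6.239

Under the 1:2:1 hypothesis (Σ ratio = 4, N = 1013):
  dark-blue: 1013 × 1/4 = 253.25
  light-blue: 1013 × 2/4 = 506.5
  white: 1013 × 1/4 = 253.25
Contribution of dark-blue: (293 − 253.25)² / 253.25 = 6.2391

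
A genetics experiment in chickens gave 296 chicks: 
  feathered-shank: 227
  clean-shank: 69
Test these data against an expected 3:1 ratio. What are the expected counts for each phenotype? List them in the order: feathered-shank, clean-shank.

222, 74

Total ratio parts = 4. Expected numbers out of 296:
  feathered-shank: 296 × 3/4 = 222
  clean-shank: 296 × 1/4 = 74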